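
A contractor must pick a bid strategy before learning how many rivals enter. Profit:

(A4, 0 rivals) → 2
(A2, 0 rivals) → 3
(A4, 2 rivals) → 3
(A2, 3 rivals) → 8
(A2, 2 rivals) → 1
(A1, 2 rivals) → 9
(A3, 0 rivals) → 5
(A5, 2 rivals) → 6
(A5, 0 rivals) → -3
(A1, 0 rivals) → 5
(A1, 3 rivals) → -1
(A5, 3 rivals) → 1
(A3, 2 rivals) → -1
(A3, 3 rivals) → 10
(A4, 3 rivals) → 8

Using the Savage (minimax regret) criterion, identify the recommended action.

Column bests: 0 rivals=5, 2 rivals=9, 3 rivals=10.
A1 regrets: 0, 0, 11 → max 11
A2 regrets: 2, 8, 2 → max 8
A3 regrets: 0, 10, 0 → max 10
A4 regrets: 3, 6, 2 → max 6
A5 regrets: 8, 3, 9 → max 9
Smallest max regret = 6 → A4.

A4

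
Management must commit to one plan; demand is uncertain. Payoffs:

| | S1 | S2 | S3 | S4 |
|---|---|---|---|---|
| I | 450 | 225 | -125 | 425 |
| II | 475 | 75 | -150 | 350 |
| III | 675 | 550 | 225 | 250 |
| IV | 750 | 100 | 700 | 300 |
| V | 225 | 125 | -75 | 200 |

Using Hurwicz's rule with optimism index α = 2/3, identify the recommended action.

IV

I: 2/3·450 + 1/3·(-125) = 775/3
II: 2/3·475 + 1/3·(-150) = 800/3
III: 2/3·675 + 1/3·225 = 525
IV: 2/3·750 + 1/3·100 = 1600/3
V: 2/3·225 + 1/3·(-75) = 125
Highest Hurwicz score = 1600/3 → IV.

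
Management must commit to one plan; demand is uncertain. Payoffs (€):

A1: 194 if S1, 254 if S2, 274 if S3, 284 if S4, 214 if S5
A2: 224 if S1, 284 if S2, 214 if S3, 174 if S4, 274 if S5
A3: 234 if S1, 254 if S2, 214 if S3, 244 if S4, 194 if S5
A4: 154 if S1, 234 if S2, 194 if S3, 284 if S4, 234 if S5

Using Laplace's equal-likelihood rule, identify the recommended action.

Row averages: A1=244, A2=234, A3=228, A4=220
Highest average = 244 → A1.

A1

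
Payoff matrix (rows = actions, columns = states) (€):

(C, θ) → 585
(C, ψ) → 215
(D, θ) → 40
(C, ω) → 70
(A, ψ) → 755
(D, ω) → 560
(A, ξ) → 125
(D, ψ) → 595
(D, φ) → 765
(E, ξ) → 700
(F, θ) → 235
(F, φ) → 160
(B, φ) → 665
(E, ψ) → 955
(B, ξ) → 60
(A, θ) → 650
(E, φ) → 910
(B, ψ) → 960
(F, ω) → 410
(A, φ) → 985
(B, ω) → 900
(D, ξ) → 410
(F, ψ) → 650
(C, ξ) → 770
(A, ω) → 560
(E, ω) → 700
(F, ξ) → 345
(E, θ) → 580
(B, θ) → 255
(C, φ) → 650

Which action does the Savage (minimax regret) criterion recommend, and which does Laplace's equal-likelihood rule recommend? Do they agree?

Column bests: θ=650, φ=985, ψ=960, ω=900, ξ=770.
A regrets: 0, 0, 205, 340, 645 → max 645
B regrets: 395, 320, 0, 0, 710 → max 710
C regrets: 65, 335, 745, 830, 0 → max 830
D regrets: 610, 220, 365, 340, 360 → max 610
E regrets: 70, 75, 5, 200, 70 → max 200
F regrets: 415, 825, 310, 490, 425 → max 825
Smallest max regret = 200 → E.
Row averages: A=615, B=568, C=458, D=474, E=769, F=360
Highest average = 769 → E.

minimax regret → E; laplace → E (agree)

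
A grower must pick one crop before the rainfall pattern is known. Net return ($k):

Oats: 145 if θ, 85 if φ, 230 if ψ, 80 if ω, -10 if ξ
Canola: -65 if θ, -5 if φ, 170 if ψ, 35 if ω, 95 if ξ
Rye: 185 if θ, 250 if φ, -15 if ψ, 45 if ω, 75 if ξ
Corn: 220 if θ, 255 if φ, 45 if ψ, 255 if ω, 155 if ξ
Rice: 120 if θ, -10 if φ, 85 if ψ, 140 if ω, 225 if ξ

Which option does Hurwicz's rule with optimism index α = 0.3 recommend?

Oats: 0.3·230 + 0.7·(-10) = 62
Canola: 0.3·170 + 0.7·(-65) = 5.5
Rye: 0.3·250 + 0.7·(-15) = 64.5
Corn: 0.3·255 + 0.7·45 = 108
Rice: 0.3·225 + 0.7·(-10) = 60.5
Highest Hurwicz score = 108 → Corn.

Corn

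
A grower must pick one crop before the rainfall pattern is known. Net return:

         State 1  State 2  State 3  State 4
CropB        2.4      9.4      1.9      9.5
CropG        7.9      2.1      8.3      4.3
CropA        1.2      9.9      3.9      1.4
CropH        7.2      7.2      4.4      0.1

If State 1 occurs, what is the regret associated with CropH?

Best payoff under State 1 is 7.9.
Regret = 7.9 − 7.2 = 0.7.

0.7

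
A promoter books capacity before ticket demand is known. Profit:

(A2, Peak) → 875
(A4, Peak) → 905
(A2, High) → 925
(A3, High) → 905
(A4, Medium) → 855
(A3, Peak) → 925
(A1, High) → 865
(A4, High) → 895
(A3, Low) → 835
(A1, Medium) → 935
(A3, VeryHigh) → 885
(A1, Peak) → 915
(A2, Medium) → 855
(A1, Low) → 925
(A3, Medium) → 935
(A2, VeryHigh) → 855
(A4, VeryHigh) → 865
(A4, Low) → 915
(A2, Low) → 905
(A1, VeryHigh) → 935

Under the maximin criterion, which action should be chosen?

Row minima: A1=865, A2=855, A3=835, A4=855
Best worst-case = 865 → A1.

A1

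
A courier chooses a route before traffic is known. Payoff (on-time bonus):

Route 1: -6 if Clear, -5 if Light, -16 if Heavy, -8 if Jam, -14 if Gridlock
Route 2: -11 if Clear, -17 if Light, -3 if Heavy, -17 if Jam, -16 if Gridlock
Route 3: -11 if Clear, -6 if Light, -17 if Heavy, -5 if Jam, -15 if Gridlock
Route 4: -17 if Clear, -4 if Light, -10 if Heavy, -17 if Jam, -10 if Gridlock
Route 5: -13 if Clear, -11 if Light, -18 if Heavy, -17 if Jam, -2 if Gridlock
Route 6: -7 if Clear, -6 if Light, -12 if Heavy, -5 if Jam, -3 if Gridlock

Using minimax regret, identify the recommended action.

Route 6

Column bests: Clear=-6, Light=-4, Heavy=-3, Jam=-5, Gridlock=-2.
Route 1 regrets: 0, 1, 13, 3, 12 → max 13
Route 2 regrets: 5, 13, 0, 12, 14 → max 14
Route 3 regrets: 5, 2, 14, 0, 13 → max 14
Route 4 regrets: 11, 0, 7, 12, 8 → max 12
Route 5 regrets: 7, 7, 15, 12, 0 → max 15
Route 6 regrets: 1, 2, 9, 0, 1 → max 9
Smallest max regret = 9 → Route 6.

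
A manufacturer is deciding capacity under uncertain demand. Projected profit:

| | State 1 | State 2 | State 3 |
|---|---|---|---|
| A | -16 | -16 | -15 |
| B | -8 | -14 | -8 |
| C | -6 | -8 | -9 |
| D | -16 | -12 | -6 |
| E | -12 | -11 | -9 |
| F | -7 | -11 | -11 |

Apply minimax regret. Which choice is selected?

C

Column bests: State 1=-6, State 2=-8, State 3=-6.
A regrets: 10, 8, 9 → max 10
B regrets: 2, 6, 2 → max 6
C regrets: 0, 0, 3 → max 3
D regrets: 10, 4, 0 → max 10
E regrets: 6, 3, 3 → max 6
F regrets: 1, 3, 5 → max 5
Smallest max regret = 3 → C.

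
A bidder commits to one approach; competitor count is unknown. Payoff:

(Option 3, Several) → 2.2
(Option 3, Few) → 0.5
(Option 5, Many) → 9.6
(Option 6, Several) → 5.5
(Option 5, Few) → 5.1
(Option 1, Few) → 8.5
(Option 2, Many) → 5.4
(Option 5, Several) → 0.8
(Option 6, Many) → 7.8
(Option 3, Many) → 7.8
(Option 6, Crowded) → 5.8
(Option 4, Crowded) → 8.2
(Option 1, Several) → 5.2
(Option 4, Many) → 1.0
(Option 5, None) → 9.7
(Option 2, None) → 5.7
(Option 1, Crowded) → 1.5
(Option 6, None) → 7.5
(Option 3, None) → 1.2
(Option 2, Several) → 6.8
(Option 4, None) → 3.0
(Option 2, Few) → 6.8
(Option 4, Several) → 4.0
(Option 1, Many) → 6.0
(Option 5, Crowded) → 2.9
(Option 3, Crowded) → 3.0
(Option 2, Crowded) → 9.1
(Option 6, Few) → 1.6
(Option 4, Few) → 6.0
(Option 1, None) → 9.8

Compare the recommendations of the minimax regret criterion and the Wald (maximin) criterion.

Column bests: None=9.8, Few=8.5, Several=6.8, Many=9.6, Crowded=9.1.
Option 1 regrets: 0.0, 0.0, 1.6, 3.6, 7.6 → max 7.6
Option 2 regrets: 4.1, 1.7, 0.0, 4.2, 0.0 → max 4.2
Option 3 regrets: 8.6, 8.0, 4.6, 1.8, 6.1 → max 8.6
Option 4 regrets: 6.8, 2.5, 2.8, 8.6, 0.9 → max 8.6
Option 5 regrets: 0.1, 3.4, 6.0, 0.0, 6.2 → max 6.2
Option 6 regrets: 2.3, 6.9, 1.3, 1.8, 3.3 → max 6.9
Smallest max regret = 4.2 → Option 2.
Row minima: Option 1=1.5, Option 2=5.4, Option 3=0.5, Option 4=1.0, Option 5=0.8, Option 6=1.6
Best worst-case = 5.4 → Option 2.

minimax regret → Option 2; maximin → Option 2 (agree)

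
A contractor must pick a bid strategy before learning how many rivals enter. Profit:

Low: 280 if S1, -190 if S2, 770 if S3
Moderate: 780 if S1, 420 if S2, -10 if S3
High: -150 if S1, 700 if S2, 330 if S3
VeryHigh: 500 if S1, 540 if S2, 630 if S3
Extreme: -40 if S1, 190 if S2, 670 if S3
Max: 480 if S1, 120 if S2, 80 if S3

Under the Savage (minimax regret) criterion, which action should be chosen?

VeryHigh

Column bests: S1=780, S2=700, S3=770.
Low regrets: 500, 890, 0 → max 890
Moderate regrets: 0, 280, 780 → max 780
High regrets: 930, 0, 440 → max 930
VeryHigh regrets: 280, 160, 140 → max 280
Extreme regrets: 820, 510, 100 → max 820
Max regrets: 300, 580, 690 → max 690
Smallest max regret = 280 → VeryHigh.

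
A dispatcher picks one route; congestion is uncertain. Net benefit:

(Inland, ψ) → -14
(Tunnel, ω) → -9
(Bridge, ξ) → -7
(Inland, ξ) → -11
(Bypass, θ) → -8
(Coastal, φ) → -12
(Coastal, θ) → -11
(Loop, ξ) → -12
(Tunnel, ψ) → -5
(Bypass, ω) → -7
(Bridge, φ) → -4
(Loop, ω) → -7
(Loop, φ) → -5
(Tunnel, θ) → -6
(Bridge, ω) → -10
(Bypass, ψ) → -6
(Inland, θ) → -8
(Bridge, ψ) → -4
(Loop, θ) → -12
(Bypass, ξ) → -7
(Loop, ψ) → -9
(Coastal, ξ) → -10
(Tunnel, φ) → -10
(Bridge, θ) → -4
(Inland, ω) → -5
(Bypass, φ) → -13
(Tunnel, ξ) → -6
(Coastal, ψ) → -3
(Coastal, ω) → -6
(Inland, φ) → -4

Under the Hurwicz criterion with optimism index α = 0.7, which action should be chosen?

Coastal

Tunnel: 0.7·(-5) + 0.3·(-10) = -6.5
Coastal: 0.7·(-3) + 0.3·(-12) = -5.7
Loop: 0.7·(-5) + 0.3·(-12) = -7.1
Bypass: 0.7·(-6) + 0.3·(-13) = -8.1
Inland: 0.7·(-4) + 0.3·(-14) = -7
Bridge: 0.7·(-4) + 0.3·(-10) = -5.8
Highest Hurwicz score = -5.7 → Coastal.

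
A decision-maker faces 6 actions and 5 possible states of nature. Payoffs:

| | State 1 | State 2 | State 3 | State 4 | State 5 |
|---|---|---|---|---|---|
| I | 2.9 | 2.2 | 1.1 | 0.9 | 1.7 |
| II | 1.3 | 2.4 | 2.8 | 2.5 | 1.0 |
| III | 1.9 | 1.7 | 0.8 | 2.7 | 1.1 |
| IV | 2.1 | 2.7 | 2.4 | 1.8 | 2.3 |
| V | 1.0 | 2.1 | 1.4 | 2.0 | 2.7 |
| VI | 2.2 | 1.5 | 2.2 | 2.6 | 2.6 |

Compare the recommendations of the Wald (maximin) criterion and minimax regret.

Row minima: I=0.9, II=1.0, III=0.8, IV=1.8, V=1.0, VI=1.5
Best worst-case = 1.8 → IV.
Column bests: State 1=2.9, State 2=2.7, State 3=2.8, State 4=2.7, State 5=2.7.
I regrets: 0.0, 0.5, 1.7, 1.8, 1.0 → max 1.8
II regrets: 1.6, 0.3, 0.0, 0.2, 1.7 → max 1.7
III regrets: 1.0, 1.0, 2.0, 0.0, 1.6 → max 2.0
IV regrets: 0.8, 0.0, 0.4, 0.9, 0.4 → max 0.9
V regrets: 1.9, 0.6, 1.4, 0.7, 0.0 → max 1.9
VI regrets: 0.7, 1.2, 0.6, 0.1, 0.1 → max 1.2
Smallest max regret = 0.9 → IV.

maximin → IV; minimax regret → IV (agree)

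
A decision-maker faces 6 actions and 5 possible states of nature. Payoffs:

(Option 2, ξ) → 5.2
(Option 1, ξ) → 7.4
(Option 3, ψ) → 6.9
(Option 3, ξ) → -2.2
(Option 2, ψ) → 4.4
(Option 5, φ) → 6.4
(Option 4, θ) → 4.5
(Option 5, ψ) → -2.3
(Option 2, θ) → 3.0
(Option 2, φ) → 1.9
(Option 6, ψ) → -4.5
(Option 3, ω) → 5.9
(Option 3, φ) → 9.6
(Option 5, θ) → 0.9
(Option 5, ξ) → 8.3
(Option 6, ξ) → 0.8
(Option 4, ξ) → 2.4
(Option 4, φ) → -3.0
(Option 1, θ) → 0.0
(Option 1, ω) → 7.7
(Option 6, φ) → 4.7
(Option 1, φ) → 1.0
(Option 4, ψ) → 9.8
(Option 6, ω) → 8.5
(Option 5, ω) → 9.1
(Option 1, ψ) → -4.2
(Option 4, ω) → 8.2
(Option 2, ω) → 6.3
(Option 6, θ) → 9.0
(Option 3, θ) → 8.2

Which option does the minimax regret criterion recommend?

Column bests: θ=9.0, φ=9.6, ψ=9.8, ω=9.1, ξ=8.3.
Option 1 regrets: 9.0, 8.6, 14.0, 1.4, 0.9 → max 14.0
Option 2 regrets: 6.0, 7.7, 5.4, 2.8, 3.1 → max 7.7
Option 3 regrets: 0.8, 0.0, 2.9, 3.2, 10.5 → max 10.5
Option 4 regrets: 4.5, 12.6, 0.0, 0.9, 5.9 → max 12.6
Option 5 regrets: 8.1, 3.2, 12.1, 0.0, 0.0 → max 12.1
Option 6 regrets: 0.0, 4.9, 14.3, 0.6, 7.5 → max 14.3
Smallest max regret = 7.7 → Option 2.

Option 2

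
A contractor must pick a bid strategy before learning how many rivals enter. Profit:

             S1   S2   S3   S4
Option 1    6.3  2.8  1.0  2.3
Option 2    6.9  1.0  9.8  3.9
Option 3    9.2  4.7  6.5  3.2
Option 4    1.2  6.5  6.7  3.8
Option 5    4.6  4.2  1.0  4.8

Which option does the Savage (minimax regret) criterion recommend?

Column bests: S1=9.2, S2=6.5, S3=9.8, S4=4.8.
Option 1 regrets: 2.9, 3.7, 8.8, 2.5 → max 8.8
Option 2 regrets: 2.3, 5.5, 0.0, 0.9 → max 5.5
Option 3 regrets: 0.0, 1.8, 3.3, 1.6 → max 3.3
Option 4 regrets: 8.0, 0.0, 3.1, 1.0 → max 8.0
Option 5 regrets: 4.6, 2.3, 8.8, 0.0 → max 8.8
Smallest max regret = 3.3 → Option 3.

Option 3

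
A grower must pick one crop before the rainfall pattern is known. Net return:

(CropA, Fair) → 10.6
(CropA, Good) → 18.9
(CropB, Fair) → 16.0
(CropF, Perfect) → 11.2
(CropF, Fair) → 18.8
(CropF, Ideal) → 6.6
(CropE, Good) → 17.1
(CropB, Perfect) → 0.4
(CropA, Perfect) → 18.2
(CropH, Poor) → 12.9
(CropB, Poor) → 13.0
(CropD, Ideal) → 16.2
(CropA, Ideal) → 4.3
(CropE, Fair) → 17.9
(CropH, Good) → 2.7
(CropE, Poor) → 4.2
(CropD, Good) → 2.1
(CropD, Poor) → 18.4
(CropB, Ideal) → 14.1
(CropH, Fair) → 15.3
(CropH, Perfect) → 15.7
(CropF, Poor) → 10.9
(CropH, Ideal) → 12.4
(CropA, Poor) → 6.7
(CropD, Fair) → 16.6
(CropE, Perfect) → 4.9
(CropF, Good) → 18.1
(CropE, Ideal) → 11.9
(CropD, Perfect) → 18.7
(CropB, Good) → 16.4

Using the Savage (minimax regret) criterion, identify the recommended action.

Column bests: Poor=18.4, Fair=18.8, Good=18.9, Ideal=16.2, Perfect=18.7.
CropF regrets: 7.5, 0.0, 0.8, 9.6, 7.5 → max 9.6
CropD regrets: 0.0, 2.2, 16.8, 0.0, 0.0 → max 16.8
CropB regrets: 5.4, 2.8, 2.5, 2.1, 18.3 → max 18.3
CropE regrets: 14.2, 0.9, 1.8, 4.3, 13.8 → max 14.2
CropA regrets: 11.7, 8.2, 0.0, 11.9, 0.5 → max 11.9
CropH regrets: 5.5, 3.5, 16.2, 3.8, 3.0 → max 16.2
Smallest max regret = 9.6 → CropF.

CropF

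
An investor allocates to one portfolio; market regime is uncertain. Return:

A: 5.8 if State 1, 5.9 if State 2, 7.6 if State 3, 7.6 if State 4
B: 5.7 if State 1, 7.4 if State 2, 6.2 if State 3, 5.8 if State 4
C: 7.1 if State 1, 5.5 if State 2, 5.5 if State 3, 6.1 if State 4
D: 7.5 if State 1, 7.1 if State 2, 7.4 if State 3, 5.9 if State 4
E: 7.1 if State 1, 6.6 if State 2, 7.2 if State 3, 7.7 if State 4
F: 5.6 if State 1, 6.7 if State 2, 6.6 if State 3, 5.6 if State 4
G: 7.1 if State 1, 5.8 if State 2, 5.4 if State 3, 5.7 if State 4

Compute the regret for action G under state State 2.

1.6

Best payoff under State 2 is 7.4.
Regret = 7.4 − 5.8 = 1.6.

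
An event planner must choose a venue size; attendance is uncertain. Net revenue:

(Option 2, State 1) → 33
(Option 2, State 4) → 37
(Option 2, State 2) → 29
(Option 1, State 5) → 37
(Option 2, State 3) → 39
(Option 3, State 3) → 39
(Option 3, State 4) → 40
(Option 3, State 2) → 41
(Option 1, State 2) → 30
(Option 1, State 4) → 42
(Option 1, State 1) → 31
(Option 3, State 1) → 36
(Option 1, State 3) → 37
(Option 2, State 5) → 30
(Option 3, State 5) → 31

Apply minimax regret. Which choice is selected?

Option 3

Column bests: State 1=36, State 2=41, State 3=39, State 4=42, State 5=37.
Option 1 regrets: 5, 11, 2, 0, 0 → max 11
Option 2 regrets: 3, 12, 0, 5, 7 → max 12
Option 3 regrets: 0, 0, 0, 2, 6 → max 6
Smallest max regret = 6 → Option 3.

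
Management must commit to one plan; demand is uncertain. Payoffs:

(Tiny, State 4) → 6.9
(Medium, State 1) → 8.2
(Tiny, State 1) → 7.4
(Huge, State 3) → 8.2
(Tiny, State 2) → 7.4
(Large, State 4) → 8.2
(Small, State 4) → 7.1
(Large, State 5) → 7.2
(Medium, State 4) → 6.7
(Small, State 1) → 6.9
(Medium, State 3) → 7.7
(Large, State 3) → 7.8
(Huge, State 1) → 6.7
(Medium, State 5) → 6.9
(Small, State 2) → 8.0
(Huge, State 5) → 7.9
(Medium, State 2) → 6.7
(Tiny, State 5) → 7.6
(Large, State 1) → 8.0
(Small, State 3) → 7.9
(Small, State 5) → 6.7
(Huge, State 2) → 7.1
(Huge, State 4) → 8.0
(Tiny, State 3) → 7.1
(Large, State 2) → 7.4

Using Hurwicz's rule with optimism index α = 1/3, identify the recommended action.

Large

Tiny: 1/3·7.6 + 2/3·6.9 = 107/15
Small: 1/3·8.0 + 2/3·6.7 = 107/15
Medium: 1/3·8.2 + 2/3·6.7 = 7.2
Large: 1/3·8.2 + 2/3·7.2 = 113/15
Huge: 1/3·8.2 + 2/3·6.7 = 7.2
Highest Hurwicz score = 113/15 → Large.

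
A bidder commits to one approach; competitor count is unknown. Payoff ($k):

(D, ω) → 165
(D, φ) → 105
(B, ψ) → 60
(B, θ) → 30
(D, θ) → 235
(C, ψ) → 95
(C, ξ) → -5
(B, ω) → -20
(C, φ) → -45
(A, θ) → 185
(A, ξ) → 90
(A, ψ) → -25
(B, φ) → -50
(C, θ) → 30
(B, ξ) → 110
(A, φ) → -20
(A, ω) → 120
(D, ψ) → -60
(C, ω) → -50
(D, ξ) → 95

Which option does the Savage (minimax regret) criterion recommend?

A

Column bests: θ=235, φ=105, ψ=95, ω=165, ξ=110.
A regrets: 50, 125, 120, 45, 20 → max 125
B regrets: 205, 155, 35, 185, 0 → max 205
C regrets: 205, 150, 0, 215, 115 → max 215
D regrets: 0, 0, 155, 0, 15 → max 155
Smallest max regret = 125 → A.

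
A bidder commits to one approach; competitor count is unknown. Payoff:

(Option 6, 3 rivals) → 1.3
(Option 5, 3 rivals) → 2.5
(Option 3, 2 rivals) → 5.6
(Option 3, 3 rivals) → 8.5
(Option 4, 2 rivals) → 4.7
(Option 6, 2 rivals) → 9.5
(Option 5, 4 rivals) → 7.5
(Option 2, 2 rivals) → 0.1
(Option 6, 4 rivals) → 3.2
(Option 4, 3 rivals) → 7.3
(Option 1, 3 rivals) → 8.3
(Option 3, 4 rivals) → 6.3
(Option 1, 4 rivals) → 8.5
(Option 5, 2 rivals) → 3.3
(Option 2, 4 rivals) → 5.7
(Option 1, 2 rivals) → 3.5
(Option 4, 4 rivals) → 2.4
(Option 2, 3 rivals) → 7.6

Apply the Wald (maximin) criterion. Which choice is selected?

Row minima: Option 1=3.5, Option 2=0.1, Option 3=5.6, Option 4=2.4, Option 5=2.5, Option 6=1.3
Best worst-case = 5.6 → Option 3.

Option 3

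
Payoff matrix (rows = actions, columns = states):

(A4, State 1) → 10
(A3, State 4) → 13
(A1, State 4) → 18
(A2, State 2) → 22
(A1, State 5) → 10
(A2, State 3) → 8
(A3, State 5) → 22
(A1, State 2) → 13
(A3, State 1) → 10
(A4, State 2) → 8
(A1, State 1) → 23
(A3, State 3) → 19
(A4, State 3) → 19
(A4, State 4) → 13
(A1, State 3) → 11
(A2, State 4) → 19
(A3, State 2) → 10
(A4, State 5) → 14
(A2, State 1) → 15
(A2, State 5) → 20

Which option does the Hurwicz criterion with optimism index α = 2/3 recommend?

A1

A1: 2/3·23 + 1/3·10 = 56/3
A2: 2/3·22 + 1/3·8 = 52/3
A3: 2/3·22 + 1/3·10 = 18
A4: 2/3·19 + 1/3·8 = 46/3
Highest Hurwicz score = 56/3 → A1.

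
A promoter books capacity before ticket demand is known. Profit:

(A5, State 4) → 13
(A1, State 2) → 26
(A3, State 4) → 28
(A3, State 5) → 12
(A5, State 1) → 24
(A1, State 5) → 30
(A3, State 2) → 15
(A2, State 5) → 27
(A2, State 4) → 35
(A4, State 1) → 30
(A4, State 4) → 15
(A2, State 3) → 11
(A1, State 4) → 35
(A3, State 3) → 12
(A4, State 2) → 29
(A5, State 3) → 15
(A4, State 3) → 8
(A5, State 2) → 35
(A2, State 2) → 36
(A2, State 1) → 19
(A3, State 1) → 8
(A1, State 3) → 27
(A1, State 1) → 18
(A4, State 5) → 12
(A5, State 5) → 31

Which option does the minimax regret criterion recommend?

Column bests: State 1=30, State 2=36, State 3=27, State 4=35, State 5=31.
A1 regrets: 12, 10, 0, 0, 1 → max 12
A2 regrets: 11, 0, 16, 0, 4 → max 16
A3 regrets: 22, 21, 15, 7, 19 → max 22
A4 regrets: 0, 7, 19, 20, 19 → max 20
A5 regrets: 6, 1, 12, 22, 0 → max 22
Smallest max regret = 12 → A1.

A1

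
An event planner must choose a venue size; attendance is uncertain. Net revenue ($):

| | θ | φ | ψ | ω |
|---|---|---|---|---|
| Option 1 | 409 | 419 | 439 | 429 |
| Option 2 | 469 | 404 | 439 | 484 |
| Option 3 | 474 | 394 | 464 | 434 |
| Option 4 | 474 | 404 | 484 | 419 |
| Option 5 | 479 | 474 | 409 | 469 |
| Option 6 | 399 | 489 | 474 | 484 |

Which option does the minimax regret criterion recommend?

Column bests: θ=479, φ=489, ψ=484, ω=484.
Option 1 regrets: 70, 70, 45, 55 → max 70
Option 2 regrets: 10, 85, 45, 0 → max 85
Option 3 regrets: 5, 95, 20, 50 → max 95
Option 4 regrets: 5, 85, 0, 65 → max 85
Option 5 regrets: 0, 15, 75, 15 → max 75
Option 6 regrets: 80, 0, 10, 0 → max 80
Smallest max regret = 70 → Option 1.

Option 1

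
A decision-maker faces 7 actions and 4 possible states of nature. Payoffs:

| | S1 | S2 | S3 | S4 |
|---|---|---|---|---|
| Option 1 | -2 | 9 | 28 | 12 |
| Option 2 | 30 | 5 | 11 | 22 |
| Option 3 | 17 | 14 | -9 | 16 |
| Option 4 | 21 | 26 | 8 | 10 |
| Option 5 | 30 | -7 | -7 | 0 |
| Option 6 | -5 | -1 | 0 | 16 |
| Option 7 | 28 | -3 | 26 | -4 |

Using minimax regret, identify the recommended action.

Column bests: S1=30, S2=26, S3=28, S4=22.
Option 1 regrets: 32, 17, 0, 10 → max 32
Option 2 regrets: 0, 21, 17, 0 → max 21
Option 3 regrets: 13, 12, 37, 6 → max 37
Option 4 regrets: 9, 0, 20, 12 → max 20
Option 5 regrets: 0, 33, 35, 22 → max 35
Option 6 regrets: 35, 27, 28, 6 → max 35
Option 7 regrets: 2, 29, 2, 26 → max 29
Smallest max regret = 20 → Option 4.

Option 4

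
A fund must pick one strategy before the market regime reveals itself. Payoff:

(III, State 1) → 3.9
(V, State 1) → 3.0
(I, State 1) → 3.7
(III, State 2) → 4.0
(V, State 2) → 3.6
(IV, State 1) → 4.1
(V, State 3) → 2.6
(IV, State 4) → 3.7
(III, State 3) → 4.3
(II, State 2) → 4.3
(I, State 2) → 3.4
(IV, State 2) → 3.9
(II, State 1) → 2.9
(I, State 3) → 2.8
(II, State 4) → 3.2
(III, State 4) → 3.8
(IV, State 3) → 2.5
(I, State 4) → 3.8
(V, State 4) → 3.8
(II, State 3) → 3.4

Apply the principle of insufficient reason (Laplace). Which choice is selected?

Row averages: I=3.425, II=3.45, III=4, IV=3.55, V=3.25
Highest average = 4 → III.

III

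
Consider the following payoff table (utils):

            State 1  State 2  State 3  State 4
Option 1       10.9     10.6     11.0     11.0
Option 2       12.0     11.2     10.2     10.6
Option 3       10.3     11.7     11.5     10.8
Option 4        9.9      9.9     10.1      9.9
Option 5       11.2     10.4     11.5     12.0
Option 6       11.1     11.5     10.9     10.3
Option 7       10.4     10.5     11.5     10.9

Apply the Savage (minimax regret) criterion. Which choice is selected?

Column bests: State 1=12.0, State 2=11.7, State 3=11.5, State 4=12.0.
Option 1 regrets: 1.1, 1.1, 0.5, 1.0 → max 1.1
Option 2 regrets: 0.0, 0.5, 1.3, 1.4 → max 1.4
Option 3 regrets: 1.7, 0.0, 0.0, 1.2 → max 1.7
Option 4 regrets: 2.1, 1.8, 1.4, 2.1 → max 2.1
Option 5 regrets: 0.8, 1.3, 0.0, 0.0 → max 1.3
Option 6 regrets: 0.9, 0.2, 0.6, 1.7 → max 1.7
Option 7 regrets: 1.6, 1.2, 0.0, 1.1 → max 1.6
Smallest max regret = 1.1 → Option 1.

Option 1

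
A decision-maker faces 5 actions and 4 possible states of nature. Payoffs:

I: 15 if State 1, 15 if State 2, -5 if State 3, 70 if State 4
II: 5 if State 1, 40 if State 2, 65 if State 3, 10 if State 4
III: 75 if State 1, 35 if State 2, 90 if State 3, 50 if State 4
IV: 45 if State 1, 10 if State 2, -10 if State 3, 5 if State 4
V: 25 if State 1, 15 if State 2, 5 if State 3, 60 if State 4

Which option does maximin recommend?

III

Row minima: I=-5, II=5, III=35, IV=-10, V=5
Best worst-case = 35 → III.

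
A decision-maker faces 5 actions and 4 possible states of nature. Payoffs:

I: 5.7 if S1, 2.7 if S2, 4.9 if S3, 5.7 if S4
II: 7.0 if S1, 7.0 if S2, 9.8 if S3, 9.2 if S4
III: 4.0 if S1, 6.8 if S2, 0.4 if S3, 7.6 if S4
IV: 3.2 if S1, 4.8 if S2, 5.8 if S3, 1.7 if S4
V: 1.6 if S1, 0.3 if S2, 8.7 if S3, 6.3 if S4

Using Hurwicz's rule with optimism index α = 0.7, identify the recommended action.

I: 0.7·5.7 + 0.3·2.7 = 4.8
II: 0.7·9.8 + 0.3·7.0 = 8.96
III: 0.7·7.6 + 0.3·0.4 = 5.44
IV: 0.7·5.8 + 0.3·1.7 = 4.57
V: 0.7·8.7 + 0.3·0.3 = 6.18
Highest Hurwicz score = 8.96 → II.

II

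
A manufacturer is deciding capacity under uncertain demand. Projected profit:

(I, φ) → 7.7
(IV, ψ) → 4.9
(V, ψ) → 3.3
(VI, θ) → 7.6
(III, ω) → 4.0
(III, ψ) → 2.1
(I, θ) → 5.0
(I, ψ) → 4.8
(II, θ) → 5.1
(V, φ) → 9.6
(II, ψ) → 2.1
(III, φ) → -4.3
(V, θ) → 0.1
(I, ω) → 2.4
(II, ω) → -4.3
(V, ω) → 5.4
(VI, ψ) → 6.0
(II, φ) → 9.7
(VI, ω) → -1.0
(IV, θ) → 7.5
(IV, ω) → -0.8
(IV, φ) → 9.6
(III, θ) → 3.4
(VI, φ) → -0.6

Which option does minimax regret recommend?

Column bests: θ=7.6, φ=9.7, ψ=6.0, ω=5.4.
I regrets: 2.6, 2.0, 1.2, 3.0 → max 3.0
II regrets: 2.5, 0.0, 3.9, 9.7 → max 9.7
III regrets: 4.2, 14.0, 3.9, 1.4 → max 14.0
IV regrets: 0.1, 0.1, 1.1, 6.2 → max 6.2
V regrets: 7.5, 0.1, 2.7, 0.0 → max 7.5
VI regrets: 0.0, 10.3, 0.0, 6.4 → max 10.3
Smallest max regret = 3.0 → I.

I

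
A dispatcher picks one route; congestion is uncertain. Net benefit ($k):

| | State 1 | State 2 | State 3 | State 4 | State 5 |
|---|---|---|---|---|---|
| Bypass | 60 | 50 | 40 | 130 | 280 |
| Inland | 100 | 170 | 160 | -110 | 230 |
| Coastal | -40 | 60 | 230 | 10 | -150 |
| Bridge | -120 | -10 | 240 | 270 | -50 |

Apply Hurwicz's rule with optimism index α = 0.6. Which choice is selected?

Bypass

Bypass: 0.6·280 + 0.4·40 = 184
Inland: 0.6·230 + 0.4·(-110) = 94
Coastal: 0.6·230 + 0.4·(-150) = 78
Bridge: 0.6·270 + 0.4·(-120) = 114
Highest Hurwicz score = 184 → Bypass.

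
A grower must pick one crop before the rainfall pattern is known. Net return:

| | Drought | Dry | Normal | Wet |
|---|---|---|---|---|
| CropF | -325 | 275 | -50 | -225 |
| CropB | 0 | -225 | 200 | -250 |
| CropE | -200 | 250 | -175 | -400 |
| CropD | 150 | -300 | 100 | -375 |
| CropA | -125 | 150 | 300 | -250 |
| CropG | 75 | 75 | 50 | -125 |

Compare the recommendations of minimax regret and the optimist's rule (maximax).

minimax regret → CropG; maximax → CropA (disagree)

Column bests: Drought=150, Dry=275, Normal=300, Wet=-125.
CropF regrets: 475, 0, 350, 100 → max 475
CropB regrets: 150, 500, 100, 125 → max 500
CropE regrets: 350, 25, 475, 275 → max 475
CropD regrets: 0, 575, 200, 250 → max 575
CropA regrets: 275, 125, 0, 125 → max 275
CropG regrets: 75, 200, 250, 0 → max 250
Smallest max regret = 250 → CropG.
Row maxima: CropF=275, CropB=200, CropE=250, CropD=150, CropA=300, CropG=75
Best best-case = 300 → CropA.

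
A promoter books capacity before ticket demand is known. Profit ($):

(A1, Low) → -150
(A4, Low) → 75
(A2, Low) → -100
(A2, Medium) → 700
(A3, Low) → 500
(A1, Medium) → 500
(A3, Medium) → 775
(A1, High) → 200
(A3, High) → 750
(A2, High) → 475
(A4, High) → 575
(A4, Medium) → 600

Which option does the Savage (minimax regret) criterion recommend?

Column bests: Low=500, Medium=775, High=750.
A1 regrets: 650, 275, 550 → max 650
A2 regrets: 600, 75, 275 → max 600
A3 regrets: 0, 0, 0 → max 0
A4 regrets: 425, 175, 175 → max 425
Smallest max regret = 0 → A3.

A3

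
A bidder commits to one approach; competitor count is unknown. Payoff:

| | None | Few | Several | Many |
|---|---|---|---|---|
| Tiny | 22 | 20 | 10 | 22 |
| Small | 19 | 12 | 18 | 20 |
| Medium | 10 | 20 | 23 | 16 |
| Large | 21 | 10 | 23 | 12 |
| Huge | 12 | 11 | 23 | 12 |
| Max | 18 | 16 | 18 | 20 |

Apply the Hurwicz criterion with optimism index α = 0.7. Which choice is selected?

Tiny: 0.7·22 + 0.3·10 = 18.4
Small: 0.7·20 + 0.3·12 = 17.6
Medium: 0.7·23 + 0.3·10 = 19.1
Large: 0.7·23 + 0.3·10 = 19.1
Huge: 0.7·23 + 0.3·11 = 19.4
Max: 0.7·20 + 0.3·16 = 18.8
Highest Hurwicz score = 19.4 → Huge.

Huge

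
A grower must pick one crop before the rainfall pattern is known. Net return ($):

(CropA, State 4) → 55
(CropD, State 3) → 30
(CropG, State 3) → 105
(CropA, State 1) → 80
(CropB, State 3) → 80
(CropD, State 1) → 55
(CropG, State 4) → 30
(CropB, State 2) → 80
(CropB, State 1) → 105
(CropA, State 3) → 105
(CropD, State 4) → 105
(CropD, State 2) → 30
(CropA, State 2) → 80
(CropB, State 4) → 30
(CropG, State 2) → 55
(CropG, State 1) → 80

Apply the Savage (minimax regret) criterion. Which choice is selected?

CropA

Column bests: State 1=105, State 2=80, State 3=105, State 4=105.
CropD regrets: 50, 50, 75, 0 → max 75
CropB regrets: 0, 0, 25, 75 → max 75
CropA regrets: 25, 0, 0, 50 → max 50
CropG regrets: 25, 25, 0, 75 → max 75
Smallest max regret = 50 → CropA.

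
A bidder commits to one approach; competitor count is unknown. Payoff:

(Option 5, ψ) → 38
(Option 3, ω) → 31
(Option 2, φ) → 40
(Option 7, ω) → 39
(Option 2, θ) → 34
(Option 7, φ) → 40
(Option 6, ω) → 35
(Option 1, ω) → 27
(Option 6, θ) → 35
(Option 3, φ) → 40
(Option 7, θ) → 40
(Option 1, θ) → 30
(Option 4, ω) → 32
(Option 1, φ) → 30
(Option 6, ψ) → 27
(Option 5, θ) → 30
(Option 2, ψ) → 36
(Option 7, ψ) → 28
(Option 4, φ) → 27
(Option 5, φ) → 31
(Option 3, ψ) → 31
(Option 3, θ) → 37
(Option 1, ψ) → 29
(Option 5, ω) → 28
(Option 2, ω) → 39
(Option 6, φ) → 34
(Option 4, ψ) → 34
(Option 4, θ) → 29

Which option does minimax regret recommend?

Option 2

Column bests: θ=40, φ=40, ψ=38, ω=39.
Option 1 regrets: 10, 10, 9, 12 → max 12
Option 2 regrets: 6, 0, 2, 0 → max 6
Option 3 regrets: 3, 0, 7, 8 → max 8
Option 4 regrets: 11, 13, 4, 7 → max 13
Option 5 regrets: 10, 9, 0, 11 → max 11
Option 6 regrets: 5, 6, 11, 4 → max 11
Option 7 regrets: 0, 0, 10, 0 → max 10
Smallest max regret = 6 → Option 2.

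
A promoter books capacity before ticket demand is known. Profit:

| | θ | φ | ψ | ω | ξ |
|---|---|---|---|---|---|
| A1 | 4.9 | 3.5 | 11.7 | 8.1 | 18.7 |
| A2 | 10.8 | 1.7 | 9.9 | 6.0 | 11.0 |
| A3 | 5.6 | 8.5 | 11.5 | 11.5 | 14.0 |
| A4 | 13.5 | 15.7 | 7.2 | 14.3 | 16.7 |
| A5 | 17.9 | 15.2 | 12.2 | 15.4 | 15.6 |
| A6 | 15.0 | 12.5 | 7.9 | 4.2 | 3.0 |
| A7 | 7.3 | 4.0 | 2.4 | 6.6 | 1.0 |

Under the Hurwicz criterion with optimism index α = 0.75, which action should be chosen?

A5

A1: 0.75·18.7 + 0.25·3.5 = 14.9
A2: 0.75·11.0 + 0.25·1.7 = 8.675
A3: 0.75·14.0 + 0.25·5.6 = 11.9
A4: 0.75·16.7 + 0.25·7.2 = 14.325
A5: 0.75·17.9 + 0.25·12.2 = 16.475
A6: 0.75·15.0 + 0.25·3.0 = 12
A7: 0.75·7.3 + 0.25·1.0 = 5.725
Highest Hurwicz score = 16.475 → A5.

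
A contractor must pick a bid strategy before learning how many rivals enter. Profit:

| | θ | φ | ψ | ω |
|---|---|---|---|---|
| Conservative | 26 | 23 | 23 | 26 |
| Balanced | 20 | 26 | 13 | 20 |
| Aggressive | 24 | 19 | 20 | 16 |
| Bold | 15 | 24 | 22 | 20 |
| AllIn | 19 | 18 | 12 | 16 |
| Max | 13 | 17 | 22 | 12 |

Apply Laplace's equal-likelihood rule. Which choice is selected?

Conservative

Row averages: Conservative=24.5, Balanced=19.75, Aggressive=19.75, Bold=20.25, AllIn=16.25, Max=16
Highest average = 24.5 → Conservative.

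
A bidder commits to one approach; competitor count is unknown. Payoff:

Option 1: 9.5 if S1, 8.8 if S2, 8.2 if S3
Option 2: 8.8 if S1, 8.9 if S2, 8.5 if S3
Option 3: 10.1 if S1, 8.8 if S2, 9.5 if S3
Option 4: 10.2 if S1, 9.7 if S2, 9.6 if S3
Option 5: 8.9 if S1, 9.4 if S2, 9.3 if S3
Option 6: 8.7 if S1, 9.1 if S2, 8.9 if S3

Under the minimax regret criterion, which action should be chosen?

Column bests: S1=10.2, S2=9.7, S3=9.6.
Option 1 regrets: 0.7, 0.9, 1.4 → max 1.4
Option 2 regrets: 1.4, 0.8, 1.1 → max 1.4
Option 3 regrets: 0.1, 0.9, 0.1 → max 0.9
Option 4 regrets: 0.0, 0.0, 0.0 → max 0.0
Option 5 regrets: 1.3, 0.3, 0.3 → max 1.3
Option 6 regrets: 1.5, 0.6, 0.7 → max 1.5
Smallest max regret = 0.0 → Option 4.

Option 4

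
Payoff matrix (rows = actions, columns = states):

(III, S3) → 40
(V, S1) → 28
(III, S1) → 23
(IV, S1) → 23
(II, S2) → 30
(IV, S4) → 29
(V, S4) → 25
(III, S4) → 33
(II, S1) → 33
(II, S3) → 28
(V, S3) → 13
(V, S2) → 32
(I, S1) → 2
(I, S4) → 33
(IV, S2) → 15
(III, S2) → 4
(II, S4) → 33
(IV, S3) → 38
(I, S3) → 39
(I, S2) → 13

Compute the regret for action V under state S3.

27

Best payoff under S3 is 40.
Regret = 40 − 13 = 27.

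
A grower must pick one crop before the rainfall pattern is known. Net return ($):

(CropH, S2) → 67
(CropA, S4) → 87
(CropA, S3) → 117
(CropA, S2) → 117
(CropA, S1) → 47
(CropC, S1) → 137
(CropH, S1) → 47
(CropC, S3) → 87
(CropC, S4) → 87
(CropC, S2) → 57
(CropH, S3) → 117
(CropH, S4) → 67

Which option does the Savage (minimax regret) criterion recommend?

CropC

Column bests: S1=137, S2=117, S3=117, S4=87.
CropA regrets: 90, 0, 0, 0 → max 90
CropC regrets: 0, 60, 30, 0 → max 60
CropH regrets: 90, 50, 0, 20 → max 90
Smallest max regret = 60 → CropC.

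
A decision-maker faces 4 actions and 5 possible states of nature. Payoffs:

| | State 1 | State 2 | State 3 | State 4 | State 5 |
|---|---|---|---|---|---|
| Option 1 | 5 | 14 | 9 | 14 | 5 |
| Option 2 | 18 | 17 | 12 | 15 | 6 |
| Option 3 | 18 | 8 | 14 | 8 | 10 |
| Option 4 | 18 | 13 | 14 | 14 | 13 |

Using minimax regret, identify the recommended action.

Column bests: State 1=18, State 2=17, State 3=14, State 4=15, State 5=13.
Option 1 regrets: 13, 3, 5, 1, 8 → max 13
Option 2 regrets: 0, 0, 2, 0, 7 → max 7
Option 3 regrets: 0, 9, 0, 7, 3 → max 9
Option 4 regrets: 0, 4, 0, 1, 0 → max 4
Smallest max regret = 4 → Option 4.

Option 4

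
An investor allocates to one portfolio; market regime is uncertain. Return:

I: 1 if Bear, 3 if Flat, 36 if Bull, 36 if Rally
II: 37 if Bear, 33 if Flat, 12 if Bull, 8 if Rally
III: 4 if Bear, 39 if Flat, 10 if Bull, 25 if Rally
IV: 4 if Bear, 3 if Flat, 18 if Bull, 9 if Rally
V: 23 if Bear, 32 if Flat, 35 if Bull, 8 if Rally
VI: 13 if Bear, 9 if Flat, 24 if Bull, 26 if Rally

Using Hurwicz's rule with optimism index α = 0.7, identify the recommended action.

III

I: 0.7·36 + 0.3·1 = 25.5
II: 0.7·37 + 0.3·8 = 28.3
III: 0.7·39 + 0.3·4 = 28.5
IV: 0.7·18 + 0.3·3 = 13.5
V: 0.7·35 + 0.3·8 = 26.9
VI: 0.7·26 + 0.3·9 = 20.9
Highest Hurwicz score = 28.5 → III.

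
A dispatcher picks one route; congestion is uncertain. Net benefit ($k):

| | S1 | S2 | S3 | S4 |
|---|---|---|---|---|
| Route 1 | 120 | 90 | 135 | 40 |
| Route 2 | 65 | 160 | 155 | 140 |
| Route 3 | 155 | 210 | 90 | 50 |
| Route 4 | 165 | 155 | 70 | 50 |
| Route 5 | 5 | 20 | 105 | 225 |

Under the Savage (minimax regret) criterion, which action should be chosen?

Route 2

Column bests: S1=165, S2=210, S3=155, S4=225.
Route 1 regrets: 45, 120, 20, 185 → max 185
Route 2 regrets: 100, 50, 0, 85 → max 100
Route 3 regrets: 10, 0, 65, 175 → max 175
Route 4 regrets: 0, 55, 85, 175 → max 175
Route 5 regrets: 160, 190, 50, 0 → max 190
Smallest max regret = 100 → Route 2.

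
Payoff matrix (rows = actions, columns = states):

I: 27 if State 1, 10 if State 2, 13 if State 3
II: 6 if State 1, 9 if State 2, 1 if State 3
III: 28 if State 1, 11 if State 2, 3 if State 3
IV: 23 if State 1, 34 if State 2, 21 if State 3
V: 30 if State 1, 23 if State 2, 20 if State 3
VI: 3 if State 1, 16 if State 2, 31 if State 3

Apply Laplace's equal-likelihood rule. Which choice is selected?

IV

Row averages: I=50/3, II=16/3, III=14, IV=26, V=73/3, VI=50/3
Highest average = 26 → IV.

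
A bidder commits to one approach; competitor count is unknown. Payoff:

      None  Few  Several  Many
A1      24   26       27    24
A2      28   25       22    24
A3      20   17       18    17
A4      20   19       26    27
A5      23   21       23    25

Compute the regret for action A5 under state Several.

4

Best payoff under Several is 27.
Regret = 27 − 23 = 4.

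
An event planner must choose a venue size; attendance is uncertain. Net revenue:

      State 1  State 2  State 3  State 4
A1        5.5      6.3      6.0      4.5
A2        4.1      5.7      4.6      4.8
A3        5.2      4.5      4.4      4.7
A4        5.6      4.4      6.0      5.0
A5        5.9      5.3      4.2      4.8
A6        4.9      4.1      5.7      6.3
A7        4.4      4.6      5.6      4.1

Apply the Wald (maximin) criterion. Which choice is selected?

Row minima: A1=4.5, A2=4.1, A3=4.4, A4=4.4, A5=4.2, A6=4.1, A7=4.1
Best worst-case = 4.5 → A1.

A1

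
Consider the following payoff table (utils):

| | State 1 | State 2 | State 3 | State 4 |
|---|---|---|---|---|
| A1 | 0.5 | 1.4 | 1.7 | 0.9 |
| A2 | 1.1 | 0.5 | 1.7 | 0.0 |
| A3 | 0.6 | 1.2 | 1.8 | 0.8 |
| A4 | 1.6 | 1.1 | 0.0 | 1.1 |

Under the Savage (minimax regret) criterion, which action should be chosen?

Column bests: State 1=1.6, State 2=1.4, State 3=1.8, State 4=1.1.
A1 regrets: 1.1, 0.0, 0.1, 0.2 → max 1.1
A2 regrets: 0.5, 0.9, 0.1, 1.1 → max 1.1
A3 regrets: 1.0, 0.2, 0.0, 0.3 → max 1.0
A4 regrets: 0.0, 0.3, 1.8, 0.0 → max 1.8
Smallest max regret = 1.0 → A3.

A3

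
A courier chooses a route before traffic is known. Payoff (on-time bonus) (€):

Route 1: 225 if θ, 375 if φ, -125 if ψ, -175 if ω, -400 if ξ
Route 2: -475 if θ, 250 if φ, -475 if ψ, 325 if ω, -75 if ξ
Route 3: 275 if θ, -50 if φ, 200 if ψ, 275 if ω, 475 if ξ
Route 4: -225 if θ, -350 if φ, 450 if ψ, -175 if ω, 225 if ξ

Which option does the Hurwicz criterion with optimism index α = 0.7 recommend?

Route 3

Route 1: 0.7·375 + 0.3·(-400) = 142.5
Route 2: 0.7·325 + 0.3·(-475) = 85
Route 3: 0.7·475 + 0.3·(-50) = 317.5
Route 4: 0.7·450 + 0.3·(-350) = 210
Highest Hurwicz score = 317.5 → Route 3.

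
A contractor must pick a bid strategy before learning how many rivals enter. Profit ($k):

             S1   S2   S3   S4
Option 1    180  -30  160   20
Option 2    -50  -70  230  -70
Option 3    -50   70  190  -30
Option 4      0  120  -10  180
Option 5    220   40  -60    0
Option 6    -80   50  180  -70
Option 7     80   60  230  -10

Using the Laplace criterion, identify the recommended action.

Row averages: Option 1=82.5, Option 2=10, Option 3=45, Option 4=72.5, Option 5=50, Option 6=20, Option 7=90
Highest average = 90 → Option 7.

Option 7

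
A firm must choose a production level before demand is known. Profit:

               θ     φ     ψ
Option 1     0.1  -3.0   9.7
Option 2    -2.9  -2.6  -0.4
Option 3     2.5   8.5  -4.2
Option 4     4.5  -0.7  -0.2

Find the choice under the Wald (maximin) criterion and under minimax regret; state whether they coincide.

maximin → Option 4; minimax regret → Option 4 (agree)

Row minima: Option 1=-3.0, Option 2=-2.9, Option 3=-4.2, Option 4=-0.7
Best worst-case = -0.7 → Option 4.
Column bests: θ=4.5, φ=8.5, ψ=9.7.
Option 1 regrets: 4.4, 11.5, 0.0 → max 11.5
Option 2 regrets: 7.4, 11.1, 10.1 → max 11.1
Option 3 regrets: 2.0, 0.0, 13.9 → max 13.9
Option 4 regrets: 0.0, 9.2, 9.9 → max 9.9
Smallest max regret = 9.9 → Option 4.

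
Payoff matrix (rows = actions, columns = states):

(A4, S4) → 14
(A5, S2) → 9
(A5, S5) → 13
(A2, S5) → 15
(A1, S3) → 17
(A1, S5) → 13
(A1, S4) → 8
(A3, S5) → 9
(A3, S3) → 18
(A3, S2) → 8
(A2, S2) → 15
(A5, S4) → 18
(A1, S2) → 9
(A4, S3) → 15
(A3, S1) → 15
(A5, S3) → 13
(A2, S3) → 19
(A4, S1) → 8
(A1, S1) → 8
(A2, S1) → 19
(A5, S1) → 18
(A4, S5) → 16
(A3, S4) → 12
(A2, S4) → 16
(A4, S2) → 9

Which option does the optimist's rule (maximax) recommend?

A2

Row maxima: A1=17, A2=19, A3=18, A4=16, A5=18
Best best-case = 19 → A2.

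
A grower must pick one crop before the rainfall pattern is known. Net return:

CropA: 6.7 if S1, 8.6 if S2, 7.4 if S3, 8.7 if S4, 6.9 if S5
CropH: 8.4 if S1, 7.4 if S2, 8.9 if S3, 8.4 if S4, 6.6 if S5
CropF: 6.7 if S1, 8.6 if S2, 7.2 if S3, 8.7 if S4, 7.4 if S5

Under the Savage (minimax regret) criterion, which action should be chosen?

Column bests: S1=8.4, S2=8.6, S3=8.9, S4=8.7, S5=7.4.
CropA regrets: 1.7, 0.0, 1.5, 0.0, 0.5 → max 1.7
CropH regrets: 0.0, 1.2, 0.0, 0.3, 0.8 → max 1.2
CropF regrets: 1.7, 0.0, 1.7, 0.0, 0.0 → max 1.7
Smallest max regret = 1.2 → CropH.

CropH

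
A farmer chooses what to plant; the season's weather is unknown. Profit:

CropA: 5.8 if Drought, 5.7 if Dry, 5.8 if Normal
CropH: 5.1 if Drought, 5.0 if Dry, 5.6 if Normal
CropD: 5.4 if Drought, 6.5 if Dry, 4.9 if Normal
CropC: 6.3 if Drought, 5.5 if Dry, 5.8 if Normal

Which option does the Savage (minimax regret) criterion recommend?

Column bests: Drought=6.3, Dry=6.5, Normal=5.8.
CropA regrets: 0.5, 0.8, 0.0 → max 0.8
CropH regrets: 1.2, 1.5, 0.2 → max 1.5
CropD regrets: 0.9, 0.0, 0.9 → max 0.9
CropC regrets: 0.0, 1.0, 0.0 → max 1.0
Smallest max regret = 0.8 → CropA.

CropA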